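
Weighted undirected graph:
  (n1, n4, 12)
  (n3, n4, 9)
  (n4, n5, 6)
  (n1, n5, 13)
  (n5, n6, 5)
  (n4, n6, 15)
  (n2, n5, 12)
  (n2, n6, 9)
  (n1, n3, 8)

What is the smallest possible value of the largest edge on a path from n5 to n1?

Comparing a few candidate routes:
n5 → n1: max(13) = 13
n5 → n4 → n3 → n1: max(6, 9, 8) = 9
n5 → n6 → n4 → n1: max(5, 15, 12) = 15
n5 → n4 → n1: max(6, 12) = 12
n5 → n6 → n4 → n3 → n1: max(5, 15, 9, 8) = 15
Smallest bottleneck: 9.

9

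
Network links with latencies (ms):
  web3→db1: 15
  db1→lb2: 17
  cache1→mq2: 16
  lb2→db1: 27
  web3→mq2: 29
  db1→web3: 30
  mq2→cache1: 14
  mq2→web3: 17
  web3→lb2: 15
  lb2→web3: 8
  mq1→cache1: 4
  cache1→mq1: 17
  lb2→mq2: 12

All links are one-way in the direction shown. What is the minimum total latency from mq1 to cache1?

4

Candidate routes:
mq1 → cache1: 4
The minimum is 4 ms.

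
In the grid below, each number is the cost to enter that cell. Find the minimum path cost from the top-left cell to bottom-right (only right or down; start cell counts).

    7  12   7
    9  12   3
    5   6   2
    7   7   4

Cheapest: [0,0] -> [1,0] -> [2,0] -> [2,1] -> [2,2] -> [3,2]
  7 + 9 + 5 + 6 + 2 + 4 = 33
(Top row then right column would cost 35.)

33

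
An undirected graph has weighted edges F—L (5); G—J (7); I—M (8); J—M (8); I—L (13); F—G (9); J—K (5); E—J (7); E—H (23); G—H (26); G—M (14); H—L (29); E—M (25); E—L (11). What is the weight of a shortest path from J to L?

A few of the J→L routes:
J - G - F - L: 7 + 9 + 5 = 21
J - M - E - L: 8 + 25 + 11 = 44
J - E - L: 7 + 11 = 18
J - M - I - L: 8 + 8 + 13 = 29
J - M - G - F - L: 8 + 14 + 9 + 5 = 36
J - G - M - I - L: 7 + 14 + 8 + 13 = 42
The minimum is 18.

18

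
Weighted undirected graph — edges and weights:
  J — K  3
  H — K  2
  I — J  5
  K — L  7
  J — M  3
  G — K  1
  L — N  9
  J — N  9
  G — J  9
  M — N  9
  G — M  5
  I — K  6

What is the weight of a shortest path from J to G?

4

A few of the J→G routes:
J→M→G: 3 + 5 = 8
J→I→K→G: 5 + 6 + 1 = 12
J→K→G: 3 + 1 = 4
J→G: 9
Best route has total 4.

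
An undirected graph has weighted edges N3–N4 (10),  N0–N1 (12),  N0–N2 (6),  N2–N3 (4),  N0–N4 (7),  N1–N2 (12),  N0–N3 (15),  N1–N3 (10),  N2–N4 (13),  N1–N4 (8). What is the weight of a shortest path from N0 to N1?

Some routes from N0 to N1:
N0 - N1: 12
N0 - N2 - N1: 6 + 12 = 18
N0 - N2 - N3 - N1: 6 + 4 + 10 = 20
N0 - N4 - N1: 7 + 8 = 15
Shortest: 12.

12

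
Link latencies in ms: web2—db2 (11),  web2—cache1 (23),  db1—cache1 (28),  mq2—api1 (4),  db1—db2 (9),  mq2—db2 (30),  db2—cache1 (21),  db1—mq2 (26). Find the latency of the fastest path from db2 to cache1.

Routes from db2 to cache1:
db2→web2→cache1: 11 + 23 = 34
db2→db1→cache1: 9 + 28 = 37
db2→mq2→db1→cache1: 30 + 26 + 28 = 84
db2→cache1: 21
The minimum is 21 ms.

21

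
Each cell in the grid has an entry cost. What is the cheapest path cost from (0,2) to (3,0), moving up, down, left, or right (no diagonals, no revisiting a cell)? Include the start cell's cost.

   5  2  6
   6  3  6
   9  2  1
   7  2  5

22

One optimal route is (0,2)→(0,1)→(1,1)→(2,1)→(3,1)→(3,0).
Its cost is 6 + 2 + 3 + 2 + 2 + 7 = 22.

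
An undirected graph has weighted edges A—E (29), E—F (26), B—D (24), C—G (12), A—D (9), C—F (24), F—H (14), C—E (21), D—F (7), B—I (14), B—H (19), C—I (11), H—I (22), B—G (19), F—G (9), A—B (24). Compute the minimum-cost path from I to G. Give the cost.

Checking several routes:
I→C→G: 11 + 12 = 23
I→B→D→F→G: 14 + 24 + 7 + 9 = 54
I→B→G: 14 + 19 = 33
I→H→F→G: 22 + 14 + 9 = 45
I→B→H→F→G: 14 + 19 + 14 + 9 = 56
I→C→F→G: 11 + 24 + 9 = 44
Best route has total 23.

23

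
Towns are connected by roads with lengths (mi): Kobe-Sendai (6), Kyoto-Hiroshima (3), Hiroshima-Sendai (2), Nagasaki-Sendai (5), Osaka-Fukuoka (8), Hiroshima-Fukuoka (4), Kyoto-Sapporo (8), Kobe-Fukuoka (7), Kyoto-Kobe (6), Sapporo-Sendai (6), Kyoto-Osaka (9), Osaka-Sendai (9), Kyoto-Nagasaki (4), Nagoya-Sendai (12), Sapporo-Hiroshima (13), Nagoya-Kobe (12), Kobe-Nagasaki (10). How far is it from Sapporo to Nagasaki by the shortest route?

Checking several routes:
Sapporo→Sendai→Hiroshima→Kyoto→Nagasaki: 6 + 2 + 3 + 4 = 15
Sapporo→Kyoto→Nagasaki: 8 + 4 = 12
Sapporo→Sendai→Nagasaki: 6 + 5 = 11
Sapporo→Kyoto→Hiroshima→Sendai→Nagasaki: 8 + 3 + 2 + 5 = 18
Sapporo→Hiroshima→Sendai→Nagasaki: 13 + 2 + 5 = 20
The minimum is 11 mi.

11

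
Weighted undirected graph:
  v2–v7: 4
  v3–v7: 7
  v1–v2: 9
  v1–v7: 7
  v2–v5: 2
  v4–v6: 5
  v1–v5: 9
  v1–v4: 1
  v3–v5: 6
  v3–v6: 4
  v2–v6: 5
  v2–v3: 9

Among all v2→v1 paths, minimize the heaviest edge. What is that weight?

5

Checking several routes:
v2 → v5 → v3 → v6 → v4 → v1: max(2, 6, 4, 5, 1) = 6
v2 → v5 → v3 → v7 → v1: max(2, 6, 7, 7) = 7
v2 → v6 → v4 → v1: max(5, 5, 1) = 5
Smallest bottleneck: 5.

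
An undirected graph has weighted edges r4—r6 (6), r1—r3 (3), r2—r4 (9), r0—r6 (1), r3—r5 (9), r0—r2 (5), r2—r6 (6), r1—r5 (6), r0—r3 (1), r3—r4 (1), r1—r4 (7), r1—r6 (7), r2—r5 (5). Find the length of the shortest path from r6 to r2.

A few of the r6→r2 routes:
r6-r0-r2: 1 + 5 = 6
r6-r0-r3-r4-r2: 1 + 1 + 1 + 9 = 12
r6-r2: 6
Shortest: 6.

6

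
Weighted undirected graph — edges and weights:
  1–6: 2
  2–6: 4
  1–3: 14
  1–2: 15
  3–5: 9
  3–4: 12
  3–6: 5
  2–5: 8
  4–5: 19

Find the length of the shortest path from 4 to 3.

12

Some routes from 4 to 3:
4 → 3: 12
4 → 5 → 2 → 1 → 6 → 3: 19 + 8 + 15 + 2 + 5 = 49
4 → 5 → 2 → 6 → 3: 19 + 8 + 4 + 5 = 36
4 → 5 → 2 → 6 → 1 → 3: 19 + 8 + 4 + 2 + 14 = 47
4 → 5 → 3: 19 + 9 = 28
Shortest: 12.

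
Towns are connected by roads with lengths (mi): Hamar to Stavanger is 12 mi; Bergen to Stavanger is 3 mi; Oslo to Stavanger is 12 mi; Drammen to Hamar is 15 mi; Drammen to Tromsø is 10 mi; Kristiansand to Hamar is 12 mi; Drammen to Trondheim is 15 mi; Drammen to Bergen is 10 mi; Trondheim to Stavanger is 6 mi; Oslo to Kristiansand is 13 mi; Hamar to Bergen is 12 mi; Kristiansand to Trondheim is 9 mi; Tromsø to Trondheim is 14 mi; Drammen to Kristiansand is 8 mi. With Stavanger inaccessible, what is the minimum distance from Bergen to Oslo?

A few of the Bergen→Oslo routes:
Bergen → Drammen → Trondheim → Kristiansand → Oslo: 10 + 15 + 9 + 13 = 47
Bergen → Hamar → Kristiansand → Oslo: 12 + 12 + 13 = 37
Bergen → Drammen → Kristiansand → Oslo: 10 + 8 + 13 = 31
Best route has total 31 mi.

31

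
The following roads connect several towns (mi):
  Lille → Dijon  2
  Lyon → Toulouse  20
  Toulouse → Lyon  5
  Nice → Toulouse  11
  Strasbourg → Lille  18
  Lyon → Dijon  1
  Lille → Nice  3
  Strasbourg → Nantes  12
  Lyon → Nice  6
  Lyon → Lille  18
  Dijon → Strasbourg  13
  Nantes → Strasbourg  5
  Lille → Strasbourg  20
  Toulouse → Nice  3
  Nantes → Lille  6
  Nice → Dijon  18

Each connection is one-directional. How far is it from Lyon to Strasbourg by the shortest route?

A few of the Lyon→Strasbourg routes:
Lyon-Nice-Dijon-Strasbourg: 6 + 18 + 13 = 37
Lyon-Lille-Dijon-Strasbourg: 18 + 2 + 13 = 33
Lyon-Dijon-Strasbourg: 1 + 13 = 14
Lyon-Lille-Strasbourg: 18 + 20 = 38
Best route has total 14 mi.

14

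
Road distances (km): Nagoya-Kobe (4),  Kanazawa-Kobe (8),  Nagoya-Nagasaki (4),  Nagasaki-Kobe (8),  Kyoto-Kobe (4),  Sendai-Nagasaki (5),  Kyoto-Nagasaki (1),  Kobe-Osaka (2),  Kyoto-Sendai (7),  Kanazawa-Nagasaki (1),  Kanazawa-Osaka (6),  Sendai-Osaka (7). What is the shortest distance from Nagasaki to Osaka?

Comparing a few candidate routes:
Nagasaki - Kanazawa - Osaka: 1 + 6 = 7
Nagasaki - Kobe - Osaka: 8 + 2 = 10
Nagasaki - Nagoya - Kobe - Osaka: 4 + 4 + 2 = 10
Nagasaki - Kyoto - Kobe - Osaka: 1 + 4 + 2 = 7
Shortest: 7 km.

7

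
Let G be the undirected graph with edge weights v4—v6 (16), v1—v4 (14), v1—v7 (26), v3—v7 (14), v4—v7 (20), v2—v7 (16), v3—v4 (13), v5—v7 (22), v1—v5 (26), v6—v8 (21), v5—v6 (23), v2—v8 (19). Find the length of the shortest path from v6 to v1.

30

Checking several routes:
v6 - v5 - v7 - v4 - v1: 23 + 22 + 20 + 14 = 79
v6 - v5 - v1: 23 + 26 = 49
v6 - v4 - v3 - v7 - v1: 16 + 13 + 14 + 26 = 69
v6 - v5 - v7 - v1: 23 + 22 + 26 = 71
v6 - v4 - v7 - v1: 16 + 20 + 26 = 62
v6 - v4 - v1: 16 + 14 = 30
The minimum is 30.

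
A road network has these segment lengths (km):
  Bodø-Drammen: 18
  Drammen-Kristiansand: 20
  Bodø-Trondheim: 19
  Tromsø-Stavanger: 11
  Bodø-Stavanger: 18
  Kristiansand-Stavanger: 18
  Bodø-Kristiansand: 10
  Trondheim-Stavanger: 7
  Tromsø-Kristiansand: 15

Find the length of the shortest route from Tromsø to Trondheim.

Comparing a few candidate routes:
Tromsø - Stavanger - Trondheim: 11 + 7 = 18
Tromsø - Kristiansand - Stavanger - Trondheim: 15 + 18 + 7 = 40
Tromsø - Stavanger - Kristiansand - Bodø - Trondheim: 11 + 18 + 10 + 19 = 58
Tromsø - Kristiansand - Bodø - Trondheim: 15 + 10 + 19 = 44
Tromsø - Kristiansand - Bodø - Stavanger - Trondheim: 15 + 10 + 18 + 7 = 50
Tromsø - Stavanger - Bodø - Trondheim: 11 + 18 + 19 = 48
Best route has total 18 km.

18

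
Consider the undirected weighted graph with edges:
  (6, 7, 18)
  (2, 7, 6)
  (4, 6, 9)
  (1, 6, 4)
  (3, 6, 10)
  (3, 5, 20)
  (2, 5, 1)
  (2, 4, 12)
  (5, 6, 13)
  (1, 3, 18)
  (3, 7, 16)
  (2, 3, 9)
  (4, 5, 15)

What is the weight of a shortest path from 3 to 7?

15

Checking several routes:
3 -> 7: 16
3 -> 5 -> 2 -> 7: 20 + 1 + 6 = 27
3 -> 6 -> 5 -> 2 -> 7: 10 + 13 + 1 + 6 = 30
3 -> 6 -> 7: 10 + 18 = 28
3 -> 6 -> 4 -> 2 -> 7: 10 + 9 + 12 + 6 = 37
3 -> 2 -> 7: 9 + 6 = 15
Best route has total 15.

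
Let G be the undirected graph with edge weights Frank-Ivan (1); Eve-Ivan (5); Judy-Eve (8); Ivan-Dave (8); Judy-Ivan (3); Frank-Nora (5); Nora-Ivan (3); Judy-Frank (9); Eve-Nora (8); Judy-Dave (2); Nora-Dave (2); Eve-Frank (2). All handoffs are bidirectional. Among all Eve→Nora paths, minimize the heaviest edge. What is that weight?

3

Comparing a few candidate routes:
Eve - Ivan - Judy - Dave - Nora: max(5, 3, 2, 2) = 5
Eve - Frank - Ivan - Judy - Dave - Nora: max(2, 1, 3, 2, 2) = 3
Eve - Frank - Ivan - Nora: max(2, 1, 3) = 3
Eve - Ivan - Frank - Nora: max(5, 1, 5) = 5
Smallest bottleneck: 3.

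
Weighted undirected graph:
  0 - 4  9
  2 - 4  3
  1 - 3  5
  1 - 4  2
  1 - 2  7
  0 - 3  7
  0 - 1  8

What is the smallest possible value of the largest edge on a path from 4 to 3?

5

Comparing a few candidate routes:
4 → 2 → 1 → 3: max(3, 7, 5) = 7
4 → 2 → 1 → 0 → 3: max(3, 7, 8, 7) = 8
4 → 0 → 3: max(9, 7) = 9
4 → 1 → 0 → 3: max(2, 8, 7) = 8
4 → 1 → 3: max(2, 5) = 5
Smallest bottleneck: 5.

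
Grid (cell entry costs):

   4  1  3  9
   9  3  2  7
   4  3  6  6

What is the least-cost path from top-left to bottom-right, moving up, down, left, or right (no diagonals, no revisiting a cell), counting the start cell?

22

Cheapest: (0,0)→(0,1)→(0,2)→(1,2)→(2,2)→(2,3)
  4 + 1 + 3 + 2 + 6 + 6 = 22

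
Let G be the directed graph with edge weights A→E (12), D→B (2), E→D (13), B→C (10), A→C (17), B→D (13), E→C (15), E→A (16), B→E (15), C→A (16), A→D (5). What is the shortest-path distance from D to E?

Routes from D to E:
D -> B -> C -> A -> E: 2 + 10 + 16 + 12 = 40
D -> B -> E: 2 + 15 = 17
The minimum is 17.

17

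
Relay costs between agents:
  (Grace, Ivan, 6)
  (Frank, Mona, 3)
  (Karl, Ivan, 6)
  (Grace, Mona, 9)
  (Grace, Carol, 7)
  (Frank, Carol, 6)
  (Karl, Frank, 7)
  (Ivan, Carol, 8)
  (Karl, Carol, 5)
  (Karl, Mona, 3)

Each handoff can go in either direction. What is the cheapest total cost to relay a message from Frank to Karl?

6

Comparing a few candidate routes:
Frank→Mona→Karl: 3 + 3 = 6
Frank→Carol→Karl: 6 + 5 = 11
Frank→Mona→Grace→Ivan→Karl: 3 + 9 + 6 + 6 = 24
Frank→Karl: 7
Frank→Mona→Grace→Carol→Karl: 3 + 9 + 7 + 5 = 24
Frank→Carol→Ivan→Karl: 6 + 8 + 6 = 20
Best route has total 6.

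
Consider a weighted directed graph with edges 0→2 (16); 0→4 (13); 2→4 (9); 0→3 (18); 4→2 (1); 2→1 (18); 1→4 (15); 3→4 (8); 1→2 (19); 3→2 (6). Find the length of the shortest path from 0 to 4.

13

Comparing a few candidate routes:
0→3→2→4: 18 + 6 + 9 = 33
0→2→4: 16 + 9 = 25
0→4: 13
0→3→4: 18 + 8 = 26
Best route has total 13.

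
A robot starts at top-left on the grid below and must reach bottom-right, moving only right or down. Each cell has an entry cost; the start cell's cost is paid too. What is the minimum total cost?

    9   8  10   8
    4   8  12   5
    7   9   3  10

Cheapest: [0,0] [1,0] [2,0] [2,1] [2,2] [2,3]
  9 + 4 + 7 + 9 + 3 + 10 = 42

42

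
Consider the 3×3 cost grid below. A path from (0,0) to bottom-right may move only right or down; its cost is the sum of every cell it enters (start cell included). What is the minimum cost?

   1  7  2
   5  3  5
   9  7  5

Best path: r0c0 r1c0 r1c1 r1c2 r2c2
Cost: 1 + 5 + 3 + 5 + 5 = 19
(Top row then right column would cost 20.)

19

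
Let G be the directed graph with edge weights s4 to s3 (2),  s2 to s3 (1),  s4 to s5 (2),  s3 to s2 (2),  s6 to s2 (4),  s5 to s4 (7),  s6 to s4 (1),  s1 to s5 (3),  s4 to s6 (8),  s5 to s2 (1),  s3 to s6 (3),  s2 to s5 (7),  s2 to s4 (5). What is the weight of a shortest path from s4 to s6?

5

Candidate routes:
s4 -> s3 -> s6: 2 + 3 = 5
s4 -> s5 -> s2 -> s3 -> s6: 2 + 1 + 1 + 3 = 7
s4 -> s6: 8
Shortest: 5.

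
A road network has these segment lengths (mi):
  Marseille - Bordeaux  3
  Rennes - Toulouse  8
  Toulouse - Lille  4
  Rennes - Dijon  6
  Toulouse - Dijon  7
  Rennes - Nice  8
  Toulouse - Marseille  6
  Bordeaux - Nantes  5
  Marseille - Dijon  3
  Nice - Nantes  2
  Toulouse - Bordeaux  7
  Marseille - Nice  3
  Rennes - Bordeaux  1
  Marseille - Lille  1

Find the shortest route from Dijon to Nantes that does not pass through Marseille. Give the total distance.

12

A few of the Dijon→Nantes routes:
Dijon-Toulouse-Bordeaux-Nantes: 7 + 7 + 5 = 19
Dijon-Rennes-Bordeaux-Nantes: 6 + 1 + 5 = 12
Dijon-Toulouse-Rennes-Bordeaux-Nantes: 7 + 8 + 1 + 5 = 21
Dijon-Rennes-Nice-Nantes: 6 + 8 + 2 = 16
Best route has total 12 mi.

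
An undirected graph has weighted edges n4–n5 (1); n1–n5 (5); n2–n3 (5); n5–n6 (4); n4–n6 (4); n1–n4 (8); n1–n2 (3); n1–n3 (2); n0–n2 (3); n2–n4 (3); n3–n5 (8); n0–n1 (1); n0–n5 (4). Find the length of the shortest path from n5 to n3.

Checking several routes:
n5 - n4 - n2 - n1 - n3: 1 + 3 + 3 + 2 = 9
n5 - n3: 8
n5 - n0 - n1 - n3: 4 + 1 + 2 = 7
n5 - n1 - n3: 5 + 2 = 7
Best route has total 7.

7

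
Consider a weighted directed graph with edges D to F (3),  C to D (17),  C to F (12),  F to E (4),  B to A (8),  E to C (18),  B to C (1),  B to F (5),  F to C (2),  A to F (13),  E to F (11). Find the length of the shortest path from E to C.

13

Routes from E to C:
E-C: 18
E-F-C: 11 + 2 = 13
Shortest: 13.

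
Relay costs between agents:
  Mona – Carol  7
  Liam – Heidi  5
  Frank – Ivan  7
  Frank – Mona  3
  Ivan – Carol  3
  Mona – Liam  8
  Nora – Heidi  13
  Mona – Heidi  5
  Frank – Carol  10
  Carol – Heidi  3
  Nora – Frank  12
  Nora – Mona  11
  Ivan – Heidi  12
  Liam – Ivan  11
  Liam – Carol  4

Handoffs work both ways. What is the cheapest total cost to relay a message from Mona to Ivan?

Checking several routes:
Mona -> Carol -> Ivan: 7 + 3 = 10
Mona -> Liam -> Carol -> Ivan: 8 + 4 + 3 = 15
Mona -> Heidi -> Carol -> Ivan: 5 + 3 + 3 = 11
Mona -> Frank -> Ivan: 3 + 7 = 10
Best route has total 10.

10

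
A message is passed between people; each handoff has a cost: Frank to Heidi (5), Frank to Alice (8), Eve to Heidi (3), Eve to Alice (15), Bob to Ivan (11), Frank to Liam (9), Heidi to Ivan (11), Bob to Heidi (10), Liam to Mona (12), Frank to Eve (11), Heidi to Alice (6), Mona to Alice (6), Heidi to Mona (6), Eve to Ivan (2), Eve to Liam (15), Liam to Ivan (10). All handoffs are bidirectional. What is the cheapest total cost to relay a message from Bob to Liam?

21

A few of the Bob→Liam routes:
Bob -> Heidi -> Mona -> Liam: 10 + 6 + 12 = 28
Bob -> Ivan -> Liam: 11 + 10 = 21
Bob -> Heidi -> Eve -> Ivan -> Liam: 10 + 3 + 2 + 10 = 25
Bob -> Heidi -> Frank -> Liam: 10 + 5 + 9 = 24
Bob -> Heidi -> Eve -> Liam: 10 + 3 + 15 = 28
The minimum is 21.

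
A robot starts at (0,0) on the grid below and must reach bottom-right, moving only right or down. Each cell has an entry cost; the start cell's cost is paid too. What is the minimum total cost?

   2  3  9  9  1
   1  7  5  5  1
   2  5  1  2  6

19

One optimal route is r0c0 r1c0 r2c0 r2c1 r2c2 r2c3 r2c4.
Its cost is 2 + 1 + 2 + 5 + 1 + 2 + 6 = 19.
(Top row then right column would cost 31.)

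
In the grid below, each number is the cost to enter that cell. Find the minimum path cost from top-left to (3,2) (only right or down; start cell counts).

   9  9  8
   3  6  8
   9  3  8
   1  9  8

37

Cheapest: [0,0] [1,0] [1,1] [2,1] [2,2] [3,2]
  9 + 3 + 6 + 3 + 8 + 8 = 37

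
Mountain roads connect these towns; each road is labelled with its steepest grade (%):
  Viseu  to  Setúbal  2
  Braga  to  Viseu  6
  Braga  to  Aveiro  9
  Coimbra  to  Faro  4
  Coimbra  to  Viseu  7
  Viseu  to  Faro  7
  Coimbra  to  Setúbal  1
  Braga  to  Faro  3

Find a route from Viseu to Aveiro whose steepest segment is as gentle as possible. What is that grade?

9

Paths from Viseu to Aveiro:
Viseu→Braga→Aveiro: max(6, 9) = 9
Viseu→Setúbal→Coimbra→Faro→Braga→Aveiro: max(2, 1, 4, 3, 9) = 9
Viseu→Faro→Braga→Aveiro: max(7, 3, 9) = 9
Viseu→Coimbra→Faro→Braga→Aveiro: max(7, 4, 3, 9) = 9
Smallest bottleneck: 9%.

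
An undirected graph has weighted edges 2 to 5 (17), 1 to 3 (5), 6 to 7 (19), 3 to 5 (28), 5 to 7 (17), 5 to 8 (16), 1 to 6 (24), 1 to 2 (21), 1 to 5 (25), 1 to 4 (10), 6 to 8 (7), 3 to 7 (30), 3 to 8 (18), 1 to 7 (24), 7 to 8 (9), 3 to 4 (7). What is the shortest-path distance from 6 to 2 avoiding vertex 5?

45

Comparing a few candidate routes:
6 - 1 - 2: 24 + 21 = 45
6 - 8 - 3 - 1 - 2: 7 + 18 + 5 + 21 = 51
6 - 8 - 7 - 1 - 2: 7 + 9 + 24 + 21 = 61
6 - 8 - 3 - 4 - 1 - 2: 7 + 18 + 7 + 10 + 21 = 63
Shortest: 45.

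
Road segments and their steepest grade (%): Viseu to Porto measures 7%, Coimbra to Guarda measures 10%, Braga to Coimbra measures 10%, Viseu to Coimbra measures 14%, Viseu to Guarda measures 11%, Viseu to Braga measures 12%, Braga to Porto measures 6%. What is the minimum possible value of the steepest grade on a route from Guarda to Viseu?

Paths from Guarda to Viseu:
Guarda - Viseu: max(11) = 11
Guarda - Coimbra - Braga - Viseu: max(10, 10, 12) = 12
Guarda - Coimbra - Viseu: max(10, 14) = 14
Guarda - Coimbra - Braga - Porto - Viseu: max(10, 10, 6, 7) = 10
The minimum achievable maximum is 10%.

10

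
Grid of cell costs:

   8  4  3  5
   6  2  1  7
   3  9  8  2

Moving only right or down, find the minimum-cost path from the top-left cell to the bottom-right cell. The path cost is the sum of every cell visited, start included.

Take r0c0 r0c1 r1c1 r1c2 r1c3 r2c3 for a total of 8 + 4 + 2 + 1 + 7 + 2 = 24.
For comparison, the top-then-right route costs 29.

24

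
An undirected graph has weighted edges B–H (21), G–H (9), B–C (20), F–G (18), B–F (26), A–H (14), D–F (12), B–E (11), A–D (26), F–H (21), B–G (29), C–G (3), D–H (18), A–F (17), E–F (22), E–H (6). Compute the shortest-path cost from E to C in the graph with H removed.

31

A few of the E→C routes:
E-B-F-G-C: 11 + 26 + 18 + 3 = 58
E-B-G-C: 11 + 29 + 3 = 43
E-F-B-G-C: 22 + 26 + 29 + 3 = 80
E-F-B-C: 22 + 26 + 20 = 68
E-B-C: 11 + 20 = 31
E-F-G-C: 22 + 18 + 3 = 43
Best route has total 31.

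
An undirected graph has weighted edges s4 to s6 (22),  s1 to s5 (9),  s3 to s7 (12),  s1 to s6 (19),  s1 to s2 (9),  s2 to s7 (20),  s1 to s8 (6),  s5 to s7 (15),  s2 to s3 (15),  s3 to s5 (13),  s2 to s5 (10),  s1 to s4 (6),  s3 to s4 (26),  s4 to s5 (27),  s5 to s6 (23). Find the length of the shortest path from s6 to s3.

36

A few of the s6→s3 routes:
s6 - s1 - s2 - s3: 19 + 9 + 15 = 43
s6 - s4 - s3: 22 + 26 = 48
s6 - s1 - s5 - s3: 19 + 9 + 13 = 41
s6 - s5 - s3: 23 + 13 = 36
s6 - s5 - s2 - s3: 23 + 10 + 15 = 48
Shortest: 36.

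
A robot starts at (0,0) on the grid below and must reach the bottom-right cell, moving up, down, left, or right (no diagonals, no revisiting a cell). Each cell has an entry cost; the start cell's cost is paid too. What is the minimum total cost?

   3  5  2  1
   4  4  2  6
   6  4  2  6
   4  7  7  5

Path r0c0→r0c1→r0c2→r1c2→r2c2→r2c3→r3c3: 3 + 5 + 2 + 2 + 2 + 6 + 5 = 25.

25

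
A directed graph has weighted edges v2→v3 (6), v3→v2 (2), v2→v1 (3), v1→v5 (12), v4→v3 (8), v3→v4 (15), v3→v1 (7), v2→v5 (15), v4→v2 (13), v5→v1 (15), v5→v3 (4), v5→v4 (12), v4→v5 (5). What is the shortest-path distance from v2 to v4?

21

Paths from v2 to v4:
v2 -> v1 -> v5 -> v3 -> v4: 3 + 12 + 4 + 15 = 34
v2 -> v5 -> v4: 15 + 12 = 27
v2 -> v5 -> v3 -> v4: 15 + 4 + 15 = 34
v2 -> v3 -> v4: 6 + 15 = 21
v2 -> v3 -> v1 -> v5 -> v4: 6 + 7 + 12 + 12 = 37
v2 -> v1 -> v5 -> v4: 3 + 12 + 12 = 27
Best route has total 21.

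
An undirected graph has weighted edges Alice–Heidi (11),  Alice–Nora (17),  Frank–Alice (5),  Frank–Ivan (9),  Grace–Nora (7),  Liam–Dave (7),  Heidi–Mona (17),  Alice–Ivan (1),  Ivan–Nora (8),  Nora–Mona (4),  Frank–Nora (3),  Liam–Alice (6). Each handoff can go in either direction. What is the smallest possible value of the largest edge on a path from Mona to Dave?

Routes from Mona to Dave:
Mona-Nora-Alice-Liam-Dave: max(4, 17, 6, 7) = 17
Mona-Heidi-Alice-Liam-Dave: max(17, 11, 6, 7) = 17
Mona-Nora-Frank-Ivan-Alice-Liam-Dave: max(4, 3, 9, 1, 6, 7) = 9
Mona-Nora-Ivan-Alice-Liam-Dave: max(4, 8, 1, 6, 7) = 8
Mona-Nora-Frank-Alice-Liam-Dave: max(4, 3, 5, 6, 7) = 7
Mona-Nora-Ivan-Frank-Alice-Liam-Dave: max(4, 8, 9, 5, 6, 7) = 9
Best route has worst link 7.

7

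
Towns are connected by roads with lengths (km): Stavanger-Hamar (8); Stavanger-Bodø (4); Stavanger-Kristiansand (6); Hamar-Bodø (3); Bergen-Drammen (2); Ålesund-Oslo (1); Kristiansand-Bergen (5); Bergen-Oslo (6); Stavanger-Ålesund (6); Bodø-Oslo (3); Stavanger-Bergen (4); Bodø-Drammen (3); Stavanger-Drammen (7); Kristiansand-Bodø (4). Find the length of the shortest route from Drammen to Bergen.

2

Comparing a few candidate routes:
Drammen - Bergen: 2
Drammen - Bodø - Stavanger - Bergen: 3 + 4 + 4 = 11
Drammen - Bodø - Kristiansand - Bergen: 3 + 4 + 5 = 12
Drammen - Stavanger - Bergen: 7 + 4 = 11
Shortest: 2 km.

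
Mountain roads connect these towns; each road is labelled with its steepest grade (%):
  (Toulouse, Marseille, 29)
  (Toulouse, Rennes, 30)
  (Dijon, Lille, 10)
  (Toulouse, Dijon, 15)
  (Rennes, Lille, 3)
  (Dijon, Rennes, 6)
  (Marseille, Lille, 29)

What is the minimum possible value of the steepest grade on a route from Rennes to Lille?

Checking several routes:
Rennes → Dijon → Toulouse → Marseille → Lille: max(6, 15, 29, 29) = 29
Rennes → Dijon → Lille: max(6, 10) = 10
Rennes → Lille: max(3) = 3
The minimum achievable maximum is 3%.

3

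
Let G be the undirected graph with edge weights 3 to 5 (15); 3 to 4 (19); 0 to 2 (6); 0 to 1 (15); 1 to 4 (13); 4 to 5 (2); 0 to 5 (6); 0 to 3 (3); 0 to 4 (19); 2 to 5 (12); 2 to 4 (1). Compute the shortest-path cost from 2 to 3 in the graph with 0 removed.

Paths from 2 to 3 avoiding 0:
2 → 5 → 3: 12 + 15 = 27
2 → 4 → 5 → 3: 1 + 2 + 15 = 18
2 → 4 → 3: 1 + 19 = 20
2 → 5 → 4 → 3: 12 + 2 + 19 = 33
The minimum is 18.

18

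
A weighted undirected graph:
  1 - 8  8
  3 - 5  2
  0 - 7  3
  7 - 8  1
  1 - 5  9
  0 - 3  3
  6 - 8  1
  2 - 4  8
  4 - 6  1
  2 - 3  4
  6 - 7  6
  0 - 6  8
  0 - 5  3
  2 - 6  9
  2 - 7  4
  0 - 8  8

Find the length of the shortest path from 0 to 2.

Comparing a few candidate routes:
0-8-7-2: 8 + 1 + 4 = 13
0-3-2: 3 + 4 = 7
0-5-3-2: 3 + 2 + 4 = 9
0-7-2: 3 + 4 = 7
Shortest: 7.

7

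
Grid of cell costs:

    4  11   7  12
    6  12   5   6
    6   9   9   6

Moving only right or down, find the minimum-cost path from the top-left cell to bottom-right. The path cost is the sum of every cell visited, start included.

39

Take r0c0 → r0c1 → r0c2 → r1c2 → r1c3 → r2c3 for a total of 4 + 11 + 7 + 5 + 6 + 6 = 39.
(Top row then right column would cost 46.)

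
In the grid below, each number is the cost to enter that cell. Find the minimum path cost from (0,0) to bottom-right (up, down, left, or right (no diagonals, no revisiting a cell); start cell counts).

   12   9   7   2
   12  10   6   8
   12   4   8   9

Best path: (0,0) (0,1) (0,2) (0,3) (1,3) (2,3)
Cost: 12 + 9 + 7 + 2 + 8 + 9 = 47

47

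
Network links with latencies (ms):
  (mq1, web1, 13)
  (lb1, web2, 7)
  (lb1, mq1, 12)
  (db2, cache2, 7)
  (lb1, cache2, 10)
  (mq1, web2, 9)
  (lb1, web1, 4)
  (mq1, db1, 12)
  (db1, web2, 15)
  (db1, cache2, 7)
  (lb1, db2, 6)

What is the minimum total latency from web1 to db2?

10

Checking several routes:
web1 -> lb1 -> cache2 -> db2: 4 + 10 + 7 = 21
web1 -> lb1 -> db2: 4 + 6 = 10
web1 -> mq1 -> db1 -> cache2 -> db2: 13 + 12 + 7 + 7 = 39
web1 -> mq1 -> lb1 -> db2: 13 + 12 + 6 = 31
web1 -> mq1 -> web2 -> lb1 -> db2: 13 + 9 + 7 + 6 = 35
web1 -> lb1 -> web2 -> db1 -> cache2 -> db2: 4 + 7 + 15 + 7 + 7 = 40
The minimum is 10 ms.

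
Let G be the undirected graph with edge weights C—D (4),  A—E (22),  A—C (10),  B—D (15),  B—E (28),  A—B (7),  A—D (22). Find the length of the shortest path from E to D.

36

Candidate routes:
E - B - A - D: 28 + 7 + 22 = 57
E - A - B - D: 22 + 7 + 15 = 44
E - A - C - D: 22 + 10 + 4 = 36
E - B - A - C - D: 28 + 7 + 10 + 4 = 49
E - A - D: 22 + 22 = 44
E - B - D: 28 + 15 = 43
Shortest: 36.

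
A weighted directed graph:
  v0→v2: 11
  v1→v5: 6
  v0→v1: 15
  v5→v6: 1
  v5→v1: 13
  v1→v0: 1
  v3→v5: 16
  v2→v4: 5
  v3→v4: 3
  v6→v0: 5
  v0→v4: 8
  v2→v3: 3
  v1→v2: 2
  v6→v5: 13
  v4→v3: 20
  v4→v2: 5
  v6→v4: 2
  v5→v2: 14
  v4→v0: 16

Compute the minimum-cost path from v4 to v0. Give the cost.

Some routes from v4 to v0:
v4→v0: 16
v4→v2→v3→v5→v1→v0: 5 + 3 + 16 + 13 + 1 = 38
v4→v2→v3→v5→v6→v0: 5 + 3 + 16 + 1 + 5 = 30
v4→v3→v5→v6→v0: 20 + 16 + 1 + 5 = 42
Shortest: 16.

16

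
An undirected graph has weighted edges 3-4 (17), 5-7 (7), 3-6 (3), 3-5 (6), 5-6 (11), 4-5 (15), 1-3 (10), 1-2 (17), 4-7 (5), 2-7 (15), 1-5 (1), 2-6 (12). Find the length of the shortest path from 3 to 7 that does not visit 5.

22

Candidate routes:
3-1-2-7: 10 + 17 + 15 = 42
3-4-7: 17 + 5 = 22
3-6-2-7: 3 + 12 + 15 = 30
The minimum is 22.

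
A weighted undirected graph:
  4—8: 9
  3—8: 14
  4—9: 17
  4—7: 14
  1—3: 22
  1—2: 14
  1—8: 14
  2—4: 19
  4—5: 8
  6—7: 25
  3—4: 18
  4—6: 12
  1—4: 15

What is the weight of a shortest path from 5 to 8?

Some routes from 5 to 8:
5→4→2→1→8: 8 + 19 + 14 + 14 = 55
5→4→1→8: 8 + 15 + 14 = 37
5→4→8: 8 + 9 = 17
5→4→3→8: 8 + 18 + 14 = 40
Shortest: 17.

17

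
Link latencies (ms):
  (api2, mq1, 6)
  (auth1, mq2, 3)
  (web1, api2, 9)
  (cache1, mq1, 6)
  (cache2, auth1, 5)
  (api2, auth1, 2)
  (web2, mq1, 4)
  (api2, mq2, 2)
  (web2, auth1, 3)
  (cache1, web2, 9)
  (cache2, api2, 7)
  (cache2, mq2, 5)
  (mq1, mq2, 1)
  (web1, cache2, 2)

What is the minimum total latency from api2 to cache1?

Comparing a few candidate routes:
api2→auth1→mq2→mq1→cache1: 2 + 3 + 1 + 6 = 12
api2→mq2→mq1→cache1: 2 + 1 + 6 = 9
api2→mq1→cache1: 6 + 6 = 12
api2→auth1→web2→cache1: 2 + 3 + 9 = 14
Shortest: 9 ms.

9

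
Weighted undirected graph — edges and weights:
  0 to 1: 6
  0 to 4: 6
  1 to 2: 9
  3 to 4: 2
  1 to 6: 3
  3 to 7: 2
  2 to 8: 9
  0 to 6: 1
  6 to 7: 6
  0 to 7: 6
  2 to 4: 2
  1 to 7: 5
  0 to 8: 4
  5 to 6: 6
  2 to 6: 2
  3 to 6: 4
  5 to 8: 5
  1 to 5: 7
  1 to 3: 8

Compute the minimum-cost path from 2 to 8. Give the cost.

7

Some routes from 2 to 8:
2 - 4 - 0 - 8: 2 + 6 + 4 = 12
2 - 6 - 0 - 8: 2 + 1 + 4 = 7
2 - 8: 9
2 - 6 - 5 - 8: 2 + 6 + 5 = 13
Best route has total 7.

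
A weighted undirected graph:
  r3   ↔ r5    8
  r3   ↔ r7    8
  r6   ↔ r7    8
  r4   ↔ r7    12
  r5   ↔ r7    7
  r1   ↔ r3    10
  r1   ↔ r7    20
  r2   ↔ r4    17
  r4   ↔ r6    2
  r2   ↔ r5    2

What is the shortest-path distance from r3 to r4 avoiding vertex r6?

20

Some routes from r3 to r4 avoiding r6:
r3 -> r5 -> r7 -> r4: 8 + 7 + 12 = 27
r3 -> r7 -> r4: 8 + 12 = 20
r3 -> r7 -> r5 -> r2 -> r4: 8 + 7 + 2 + 17 = 34
r3 -> r5 -> r2 -> r4: 8 + 2 + 17 = 27
Shortest: 20.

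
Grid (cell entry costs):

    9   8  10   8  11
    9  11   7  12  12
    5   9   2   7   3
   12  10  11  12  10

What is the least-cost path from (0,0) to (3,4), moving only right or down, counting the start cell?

54

Cheapest: r0c0→r1c0→r2c0→r2c1→r2c2→r2c3→r2c4→r3c4
  9 + 9 + 5 + 9 + 2 + 7 + 3 + 10 = 54
(Top row then right column would cost 71.)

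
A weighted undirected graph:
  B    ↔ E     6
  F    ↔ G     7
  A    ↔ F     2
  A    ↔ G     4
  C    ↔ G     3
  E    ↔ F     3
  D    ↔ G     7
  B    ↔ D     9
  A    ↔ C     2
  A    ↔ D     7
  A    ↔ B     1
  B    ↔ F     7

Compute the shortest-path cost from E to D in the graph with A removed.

15

A few of the E→D routes:
E -> F -> B -> D: 3 + 7 + 9 = 19
E -> B -> D: 6 + 9 = 15
E -> F -> G -> D: 3 + 7 + 7 = 17
The minimum is 15.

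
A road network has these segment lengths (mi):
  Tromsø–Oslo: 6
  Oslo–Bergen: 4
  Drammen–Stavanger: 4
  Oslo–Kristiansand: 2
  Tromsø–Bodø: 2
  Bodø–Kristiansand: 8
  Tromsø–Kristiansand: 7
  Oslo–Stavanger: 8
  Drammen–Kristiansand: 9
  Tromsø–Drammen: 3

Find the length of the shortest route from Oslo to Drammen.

9

Some routes from Oslo to Drammen:
Oslo-Stavanger-Drammen: 8 + 4 = 12
Oslo-Kristiansand-Tromsø-Drammen: 2 + 7 + 3 = 12
Oslo-Kristiansand-Drammen: 2 + 9 = 11
Oslo-Kristiansand-Bodø-Tromsø-Drammen: 2 + 8 + 2 + 3 = 15
Oslo-Tromsø-Drammen: 6 + 3 = 9
Shortest: 9 mi.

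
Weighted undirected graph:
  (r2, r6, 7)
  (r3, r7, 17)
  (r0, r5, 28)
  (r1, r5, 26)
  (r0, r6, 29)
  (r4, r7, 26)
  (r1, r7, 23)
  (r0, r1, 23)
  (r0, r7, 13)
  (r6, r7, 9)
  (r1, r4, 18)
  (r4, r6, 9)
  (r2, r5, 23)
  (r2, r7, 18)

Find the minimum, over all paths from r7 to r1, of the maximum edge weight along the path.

Checking several routes:
r7→r0→r1: max(13, 23) = 23
r7→r6→r4→r1: max(9, 9, 18) = 18
r7→r2→r6→r4→r1: max(18, 7, 9, 18) = 18
Smallest bottleneck: 18.

18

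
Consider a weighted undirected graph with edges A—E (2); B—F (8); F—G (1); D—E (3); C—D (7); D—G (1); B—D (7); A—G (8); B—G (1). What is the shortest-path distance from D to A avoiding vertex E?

9

Routes from D to A avoiding E:
D → B → F → G → A: 7 + 8 + 1 + 8 = 24
D → B → G → A: 7 + 1 + 8 = 16
D → G → A: 1 + 8 = 9
Shortest: 9.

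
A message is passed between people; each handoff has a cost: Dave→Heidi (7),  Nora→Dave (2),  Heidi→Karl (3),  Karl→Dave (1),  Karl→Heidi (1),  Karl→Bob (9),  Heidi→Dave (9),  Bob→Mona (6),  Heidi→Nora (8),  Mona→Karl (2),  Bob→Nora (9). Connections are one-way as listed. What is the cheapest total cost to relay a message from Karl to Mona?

15

Routes from Karl to Mona:
Karl -> Bob -> Mona: 9 + 6 = 15
The minimum is 15.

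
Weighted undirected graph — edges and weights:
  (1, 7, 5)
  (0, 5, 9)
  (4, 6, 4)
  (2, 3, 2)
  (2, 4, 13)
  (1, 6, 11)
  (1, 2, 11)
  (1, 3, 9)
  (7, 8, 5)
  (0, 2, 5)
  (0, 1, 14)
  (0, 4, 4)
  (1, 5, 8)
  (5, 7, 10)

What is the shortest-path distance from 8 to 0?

Some routes from 8 to 0:
8→7→1→5→0: 5 + 5 + 8 + 9 = 27
8→7→1→2→0: 5 + 5 + 11 + 5 = 26
8→7→1→6→4→0: 5 + 5 + 11 + 4 + 4 = 29
8→7→1→0: 5 + 5 + 14 = 24
8→7→1→3→2→0: 5 + 5 + 9 + 2 + 5 = 26
8→7→5→0: 5 + 10 + 9 = 24
The minimum is 24.

24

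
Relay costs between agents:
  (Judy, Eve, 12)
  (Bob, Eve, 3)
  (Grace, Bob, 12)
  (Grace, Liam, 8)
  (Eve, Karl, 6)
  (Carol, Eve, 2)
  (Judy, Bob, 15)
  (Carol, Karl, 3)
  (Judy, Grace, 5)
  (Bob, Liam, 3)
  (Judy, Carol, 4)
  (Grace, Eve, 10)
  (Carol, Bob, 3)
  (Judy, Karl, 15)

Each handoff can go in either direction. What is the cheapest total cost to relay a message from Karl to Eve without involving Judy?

Some routes from Karl to Eve avoiding Judy:
Karl - Eve: 6
Karl - Carol - Bob - Liam - Grace - Eve: 3 + 3 + 3 + 8 + 10 = 27
Karl - Carol - Eve: 3 + 2 = 5
Karl - Carol - Bob - Eve: 3 + 3 + 3 = 9
Best route has total 5.

5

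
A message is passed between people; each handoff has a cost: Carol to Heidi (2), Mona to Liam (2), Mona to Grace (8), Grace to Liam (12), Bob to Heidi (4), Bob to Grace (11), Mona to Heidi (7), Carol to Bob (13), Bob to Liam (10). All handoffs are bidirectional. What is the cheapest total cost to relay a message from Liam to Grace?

10

Comparing a few candidate routes:
Liam - Mona - Grace: 2 + 8 = 10
Liam - Bob - Grace: 10 + 11 = 21
Liam - Grace: 12
Best route has total 10.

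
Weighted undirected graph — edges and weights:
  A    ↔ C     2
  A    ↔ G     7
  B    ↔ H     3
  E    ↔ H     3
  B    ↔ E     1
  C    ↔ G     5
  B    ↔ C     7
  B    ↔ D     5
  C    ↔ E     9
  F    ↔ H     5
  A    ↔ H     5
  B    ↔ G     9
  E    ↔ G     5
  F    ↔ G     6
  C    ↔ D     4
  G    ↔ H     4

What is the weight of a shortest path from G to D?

9

Checking several routes:
G-E-B-D: 5 + 1 + 5 = 11
G-C-D: 5 + 4 = 9
G-H-B-D: 4 + 3 + 5 = 12
G-A-C-D: 7 + 2 + 4 = 13
The minimum is 9.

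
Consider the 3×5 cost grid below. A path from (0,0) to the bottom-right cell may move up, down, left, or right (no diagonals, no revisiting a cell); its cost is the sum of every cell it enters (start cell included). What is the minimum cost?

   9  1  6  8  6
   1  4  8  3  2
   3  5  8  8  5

32

Take r0c0 r0c1 r1c1 r1c2 r1c3 r1c4 r2c4 for a total of 9 + 1 + 4 + 8 + 3 + 2 + 5 = 32.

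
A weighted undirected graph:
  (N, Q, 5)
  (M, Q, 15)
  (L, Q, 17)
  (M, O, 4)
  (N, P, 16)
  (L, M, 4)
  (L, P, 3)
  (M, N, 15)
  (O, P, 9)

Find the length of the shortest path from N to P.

Some routes from N to P:
N→P: 16
N→M→O→P: 15 + 4 + 9 = 28
N→M→L→P: 15 + 4 + 3 = 22
N→Q→L→P: 5 + 17 + 3 = 25
N→Q→M→L→P: 5 + 15 + 4 + 3 = 27
N→Q→M→O→P: 5 + 15 + 4 + 9 = 33
The minimum is 16.

16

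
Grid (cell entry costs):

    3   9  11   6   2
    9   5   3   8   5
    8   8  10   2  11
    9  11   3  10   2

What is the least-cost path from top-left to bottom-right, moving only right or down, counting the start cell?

42

Path r0c0→r0c1→r1c1→r1c2→r1c3→r2c3→r3c3→r3c4: 3 + 9 + 5 + 3 + 8 + 2 + 10 + 2 = 42.
For comparison, the top-then-right route costs 49.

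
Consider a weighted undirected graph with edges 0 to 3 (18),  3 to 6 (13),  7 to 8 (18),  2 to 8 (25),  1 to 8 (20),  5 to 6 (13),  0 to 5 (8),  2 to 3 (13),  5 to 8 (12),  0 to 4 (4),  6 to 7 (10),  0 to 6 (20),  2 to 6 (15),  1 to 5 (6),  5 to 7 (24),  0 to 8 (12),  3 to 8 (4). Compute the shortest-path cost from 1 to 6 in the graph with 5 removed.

A few of the 1→6 routes:
1-8-3-6: 20 + 4 + 13 = 37
1-8-7-6: 20 + 18 + 10 = 48
1-8-3-2-6: 20 + 4 + 13 + 15 = 52
Best route has total 37.

37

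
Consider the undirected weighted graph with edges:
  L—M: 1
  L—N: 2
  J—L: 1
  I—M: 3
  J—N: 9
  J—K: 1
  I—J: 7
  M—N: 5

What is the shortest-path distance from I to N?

Some routes from I to N:
I - J - L - N: 7 + 1 + 2 = 10
I - M - N: 3 + 5 = 8
I - M - L - N: 3 + 1 + 2 = 6
The minimum is 6.

6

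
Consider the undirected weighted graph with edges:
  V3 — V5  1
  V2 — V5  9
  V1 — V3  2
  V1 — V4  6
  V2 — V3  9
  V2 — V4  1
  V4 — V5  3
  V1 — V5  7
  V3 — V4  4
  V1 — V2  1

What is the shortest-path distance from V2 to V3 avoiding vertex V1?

Paths from V2 to V3 avoiding V1:
V2 → V5 → V3: 9 + 1 = 10
V2 → V4 → V3: 1 + 4 = 5
V2 → V4 → V5 → V3: 1 + 3 + 1 = 5
V2 → V5 → V4 → V3: 9 + 3 + 4 = 16
V2 → V3: 9
The minimum is 5.

5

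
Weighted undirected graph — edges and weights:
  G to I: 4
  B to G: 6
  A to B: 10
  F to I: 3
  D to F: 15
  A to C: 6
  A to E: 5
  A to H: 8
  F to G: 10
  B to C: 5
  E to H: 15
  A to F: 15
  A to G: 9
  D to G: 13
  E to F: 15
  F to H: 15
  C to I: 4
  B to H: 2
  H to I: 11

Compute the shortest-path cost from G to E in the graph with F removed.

Comparing a few candidate routes:
G→I→C→A→E: 4 + 4 + 6 + 5 = 19
G→B→H→A→E: 6 + 2 + 8 + 5 = 21
G→B→A→E: 6 + 10 + 5 = 21
G→A→E: 9 + 5 = 14
Shortest: 14.

14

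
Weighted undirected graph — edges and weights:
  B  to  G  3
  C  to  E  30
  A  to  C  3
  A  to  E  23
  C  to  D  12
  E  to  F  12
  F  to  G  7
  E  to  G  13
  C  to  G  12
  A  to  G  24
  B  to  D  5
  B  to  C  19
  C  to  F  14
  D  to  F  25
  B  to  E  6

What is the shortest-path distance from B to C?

A few of the B→C routes:
B-C: 19
B-G-F-C: 3 + 7 + 14 = 24
B-D-C: 5 + 12 = 17
B-G-A-C: 3 + 24 + 3 = 30
B-E-G-C: 6 + 13 + 12 = 31
B-G-C: 3 + 12 = 15
Shortest: 15.

15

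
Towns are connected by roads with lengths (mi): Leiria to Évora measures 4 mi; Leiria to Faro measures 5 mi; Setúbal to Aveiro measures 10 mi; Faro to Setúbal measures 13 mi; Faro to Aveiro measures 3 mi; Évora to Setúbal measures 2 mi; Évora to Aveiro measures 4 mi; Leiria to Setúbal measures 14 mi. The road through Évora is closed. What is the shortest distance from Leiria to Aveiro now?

Candidate routes:
Leiria -> Faro -> Aveiro: 5 + 3 = 8
Leiria -> Setúbal -> Faro -> Aveiro: 14 + 13 + 3 = 30
Leiria -> Setúbal -> Aveiro: 14 + 10 = 24
Leiria -> Faro -> Setúbal -> Aveiro: 5 + 13 + 10 = 28
Shortest: 8 mi.

8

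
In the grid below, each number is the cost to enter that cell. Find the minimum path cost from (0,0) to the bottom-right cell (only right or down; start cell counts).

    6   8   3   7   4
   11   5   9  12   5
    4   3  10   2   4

37

Best path: (0,0)→(0,1)→(0,2)→(0,3)→(0,4)→(1,4)→(2,4)
Cost: 6 + 8 + 3 + 7 + 4 + 5 + 4 = 37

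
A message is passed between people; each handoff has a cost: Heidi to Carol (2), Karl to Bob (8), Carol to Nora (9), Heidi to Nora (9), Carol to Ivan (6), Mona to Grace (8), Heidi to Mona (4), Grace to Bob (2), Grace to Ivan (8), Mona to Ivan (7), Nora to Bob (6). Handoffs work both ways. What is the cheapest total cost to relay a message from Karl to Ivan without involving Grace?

Paths from Karl to Ivan avoiding Grace:
Karl → Bob → Nora → Carol → Heidi → Mona → Ivan: 8 + 6 + 9 + 2 + 4 + 7 = 36
Karl → Bob → Nora → Heidi → Carol → Ivan: 8 + 6 + 9 + 2 + 6 = 31
Karl → Bob → Nora → Carol → Ivan: 8 + 6 + 9 + 6 = 29
Karl → Bob → Nora → Heidi → Mona → Ivan: 8 + 6 + 9 + 4 + 7 = 34
Best route has total 29.

29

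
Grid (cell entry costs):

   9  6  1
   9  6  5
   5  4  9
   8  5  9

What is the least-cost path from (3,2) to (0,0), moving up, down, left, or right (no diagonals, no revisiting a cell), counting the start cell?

39

Take (3,2) (2,2) (1,2) (0,2) (0,1) (0,0) for a total of 9 + 9 + 5 + 1 + 6 + 9 = 39.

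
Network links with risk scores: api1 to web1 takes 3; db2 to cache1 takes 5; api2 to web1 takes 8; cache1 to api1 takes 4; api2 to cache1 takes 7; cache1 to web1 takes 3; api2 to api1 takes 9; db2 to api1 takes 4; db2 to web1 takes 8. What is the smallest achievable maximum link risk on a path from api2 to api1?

Comparing a few candidate routes:
api2 -> cache1 -> api1: max(7, 4) = 7
api2 -> cache1 -> web1 -> api1: max(7, 3, 3) = 7
api2 -> web1 -> db2 -> cache1 -> api1: max(8, 8, 5, 4) = 8
api2 -> web1 -> db2 -> api1: max(8, 8, 4) = 8
api2 -> cache1 -> db2 -> api1: max(7, 5, 4) = 7
The minimum achievable maximum is 7.

7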